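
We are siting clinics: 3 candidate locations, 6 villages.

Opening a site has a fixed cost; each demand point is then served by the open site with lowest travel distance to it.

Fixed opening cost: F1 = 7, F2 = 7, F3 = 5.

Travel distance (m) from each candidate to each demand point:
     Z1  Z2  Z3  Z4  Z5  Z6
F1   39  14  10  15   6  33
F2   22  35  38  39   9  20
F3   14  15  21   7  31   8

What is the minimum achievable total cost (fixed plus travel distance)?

71

Open {F1, F3}: assign each demand point to its cheapest open site.
  Z1→F3 14, Z2→F1 14, Z3→F1 10, Z4→F3 7, Z5→F1 6, Z6→F3 8
  travel distance 59, fixed 12 → total 71.
Compare {F1, F2, F3}: travel distance 59 + fixed 19 = 78.
Compare {F2, F3}: travel distance 74 + fixed 12 = 86.
Compare {F3}: travel distance 96 + fixed 5 = 101.
All other subsets cost ≥ 78. Minimum total cost: 71.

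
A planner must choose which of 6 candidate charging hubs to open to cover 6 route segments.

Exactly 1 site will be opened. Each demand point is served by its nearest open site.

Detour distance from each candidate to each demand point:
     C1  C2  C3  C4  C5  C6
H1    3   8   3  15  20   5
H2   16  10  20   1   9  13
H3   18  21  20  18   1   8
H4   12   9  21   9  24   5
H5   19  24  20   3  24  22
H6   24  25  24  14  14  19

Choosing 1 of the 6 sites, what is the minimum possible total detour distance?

54

Open {H1}.
  C1→H1 3, C2→H1 8, C3→H1 3, C4→H1 15, C5→H1 20, C6→H1 5  ⇒ total 54.
Compare {H2}: total 69.
Compare {H4}: total 80.
No size-1 selection does better; minimum is 54.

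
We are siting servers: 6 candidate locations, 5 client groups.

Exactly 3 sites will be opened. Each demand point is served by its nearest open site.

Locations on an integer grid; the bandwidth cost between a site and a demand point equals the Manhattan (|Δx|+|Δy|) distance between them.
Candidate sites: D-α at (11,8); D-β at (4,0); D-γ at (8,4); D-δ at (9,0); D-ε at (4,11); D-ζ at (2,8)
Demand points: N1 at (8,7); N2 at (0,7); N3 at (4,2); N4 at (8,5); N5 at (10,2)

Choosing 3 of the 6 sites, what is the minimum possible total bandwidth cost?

13

Open {D-β, D-γ, D-ζ}.
  N1→D-γ 3, N2→D-ζ 3, N3→D-β 2, N4→D-γ 1, N5→D-γ 4  ⇒ total 13.
Compare {D-γ, D-δ, D-ζ}: total 16.
Compare {D-α, D-γ, D-ζ}: total 17.
No size-3 selection does better; minimum is 13.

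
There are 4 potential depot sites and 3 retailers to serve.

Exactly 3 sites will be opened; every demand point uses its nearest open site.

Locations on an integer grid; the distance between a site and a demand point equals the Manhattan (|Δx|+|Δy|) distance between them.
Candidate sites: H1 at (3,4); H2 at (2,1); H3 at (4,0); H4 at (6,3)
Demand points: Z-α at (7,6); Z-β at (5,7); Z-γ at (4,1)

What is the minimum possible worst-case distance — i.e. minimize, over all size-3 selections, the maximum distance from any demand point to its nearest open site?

Open {H1, H2, H4}.
  Farthest demand point is Z-β at distance 5 (to H1); all others are ≤ 5.
With {H1, H3, H4} the worst case is 5.
With {H2, H3, H4} the worst case is 5.
No size-3 selection achieves below 5.

5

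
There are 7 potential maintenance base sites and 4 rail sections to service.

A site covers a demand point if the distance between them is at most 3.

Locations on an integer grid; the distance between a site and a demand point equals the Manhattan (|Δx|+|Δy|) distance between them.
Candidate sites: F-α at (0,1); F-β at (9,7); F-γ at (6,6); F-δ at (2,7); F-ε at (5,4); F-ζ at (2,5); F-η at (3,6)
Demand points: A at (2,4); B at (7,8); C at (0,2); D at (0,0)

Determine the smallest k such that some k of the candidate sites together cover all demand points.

Coverage sets (demand points within 3 of each site):
  F-α: {C, D}
  F-β: {B}
  F-γ: {B}
  F-δ: {A}
  F-ε: {A}
  F-ζ: {A}
  F-η: {A}
No 2 sites suffice: every size-2 union leaves at least one demand point uncovered.
But {F-α, F-β, F-δ} covers everything, so the minimum is 3.

3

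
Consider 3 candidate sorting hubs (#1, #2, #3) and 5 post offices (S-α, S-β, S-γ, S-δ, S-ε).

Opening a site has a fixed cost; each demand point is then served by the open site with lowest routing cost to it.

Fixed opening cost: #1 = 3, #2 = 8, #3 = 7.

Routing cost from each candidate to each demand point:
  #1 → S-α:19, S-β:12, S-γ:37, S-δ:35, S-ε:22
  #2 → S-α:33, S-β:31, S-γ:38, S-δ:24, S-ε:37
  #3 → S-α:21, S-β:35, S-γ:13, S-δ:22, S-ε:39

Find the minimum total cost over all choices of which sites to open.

98

Open {#1, #3}: assign each demand point to its cheapest open site.
  S-α→#1 19, S-β→#1 12, S-γ→#3 13, S-δ→#3 22, S-ε→#1 22
  routing cost 88, fixed 10 → total 98.
Compare {#1, #2, #3}: routing cost 88 + fixed 18 = 106.
Compare {#1, #2}: routing cost 114 + fixed 11 = 125.
Compare {#1}: routing cost 125 + fixed 3 = 128.
All other subsets cost ≥ 106. Minimum total cost: 98.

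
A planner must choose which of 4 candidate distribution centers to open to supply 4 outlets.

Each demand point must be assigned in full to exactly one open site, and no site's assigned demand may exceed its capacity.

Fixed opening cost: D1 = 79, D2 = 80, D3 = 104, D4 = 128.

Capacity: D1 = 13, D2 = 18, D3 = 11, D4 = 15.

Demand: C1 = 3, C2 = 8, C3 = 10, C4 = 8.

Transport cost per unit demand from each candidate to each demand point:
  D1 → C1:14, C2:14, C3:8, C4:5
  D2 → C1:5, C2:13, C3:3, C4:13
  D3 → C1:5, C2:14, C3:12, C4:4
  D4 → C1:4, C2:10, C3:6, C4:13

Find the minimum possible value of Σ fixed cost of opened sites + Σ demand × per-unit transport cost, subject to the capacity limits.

Open {D2, D3}; cheapest assignment that respects the capacities:
  D2 (cap 18, load 18): C2, C3 — cost 8×13 + 10×3 = 134
  D3 (cap 11, load 11): C1, C4 — cost 3×5 + 8×4 = 47
  Shipping 181, fixed 184 → total 365.
  Any other capacity-feasible assignment to {D2, D3} ships for at least 181.
Compare {D1, D2}: its best feasible assignment gives total 375.
Compare {D2, D4}: its best feasible assignment gives total 434.
Every other set of open sites that can feasibly serve all demand totals ≥ 375 even under its best assignment. Minimum: 365.

365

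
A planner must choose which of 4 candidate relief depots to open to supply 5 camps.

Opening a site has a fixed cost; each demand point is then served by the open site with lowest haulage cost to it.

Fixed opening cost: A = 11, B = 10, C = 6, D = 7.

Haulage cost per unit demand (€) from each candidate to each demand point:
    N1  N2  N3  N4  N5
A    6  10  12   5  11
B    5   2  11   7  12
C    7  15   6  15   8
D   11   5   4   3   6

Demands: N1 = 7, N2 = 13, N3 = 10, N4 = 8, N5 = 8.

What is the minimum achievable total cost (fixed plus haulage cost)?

190

Open {B, D}: assign each demand point to its cheapest open site.
  N1→B 7×5=35, N2→B 13×2=26, N3→D 10×4=40, N4→D 8×3=24, N5→D 8×6=48
  haulage cost 173, fixed 17 → total 190.
Compare {B, C, D}: haulage cost 173 + fixed 23 = 196.
Compare {A, B, D}: haulage cost 173 + fixed 28 = 201.
Compare {A, B, C, D}: haulage cost 173 + fixed 34 = 207.
All other subsets cost ≥ 196. Minimum total cost: 190.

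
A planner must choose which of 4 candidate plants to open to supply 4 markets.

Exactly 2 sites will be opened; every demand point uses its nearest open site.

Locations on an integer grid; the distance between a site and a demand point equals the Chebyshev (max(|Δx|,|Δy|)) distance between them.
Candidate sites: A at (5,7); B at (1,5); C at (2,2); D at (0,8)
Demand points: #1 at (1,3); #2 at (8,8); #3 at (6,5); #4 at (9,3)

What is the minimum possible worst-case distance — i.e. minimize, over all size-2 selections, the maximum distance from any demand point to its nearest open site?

Open {A, B}.
  Farthest demand point is #4 at distance 4 (to A); all others are ≤ 4.
With {A, C} the worst case is 4.
With {A, D} the worst case is 4.
No size-2 selection achieves below 4.

4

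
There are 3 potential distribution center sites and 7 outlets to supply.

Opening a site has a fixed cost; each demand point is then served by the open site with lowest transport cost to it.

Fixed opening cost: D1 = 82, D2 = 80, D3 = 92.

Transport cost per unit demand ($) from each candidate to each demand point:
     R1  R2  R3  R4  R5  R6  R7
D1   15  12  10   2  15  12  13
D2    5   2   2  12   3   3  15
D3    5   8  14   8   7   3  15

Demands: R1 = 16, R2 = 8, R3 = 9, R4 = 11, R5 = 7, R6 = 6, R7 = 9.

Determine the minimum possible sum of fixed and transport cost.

454

Open {D1, D2}: assign each demand point to its cheapest open site.
  R1→D2 16×5=80, R2→D2 8×2=16, R3→D2 9×2=18, R4→D1 11×2=22, R5→D2 7×3=21, R6→D2 6×3=18, R7→D1 9×13=117
  transport cost 292, fixed 162 → total 454.
Compare {D2}: transport cost 420 + fixed 80 = 500.
Compare {D1, D2, D3}: transport cost 292 + fixed 254 = 546.
Compare {D2, D3}: transport cost 376 + fixed 172 = 548.
All other subsets cost ≥ 500. Minimum total cost: 454.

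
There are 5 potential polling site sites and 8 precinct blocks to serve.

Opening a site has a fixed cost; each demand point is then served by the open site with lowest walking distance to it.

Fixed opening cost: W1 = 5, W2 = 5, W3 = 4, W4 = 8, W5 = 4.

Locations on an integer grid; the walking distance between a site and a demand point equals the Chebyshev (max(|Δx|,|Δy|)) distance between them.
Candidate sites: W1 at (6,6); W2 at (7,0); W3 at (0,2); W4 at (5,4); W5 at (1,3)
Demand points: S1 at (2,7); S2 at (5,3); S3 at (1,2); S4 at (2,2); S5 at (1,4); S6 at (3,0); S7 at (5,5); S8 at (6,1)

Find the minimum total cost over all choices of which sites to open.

26

Open {W4, W5}: assign each demand point to its cheapest open site.
  S1→W4 3, S2→W4 1, S3→W5 1, S4→W5 1, S5→W5 1, S6→W5 3, S7→W4 1, S8→W4 3
  walking distance 14, fixed 12 → total 26.
Compare {W5}: walking distance 23 + fixed 4 = 27.
Compare {W2, W5}: walking distance 18 + fixed 9 = 27.
Compare {W1, W5}: walking distance 19 + fixed 9 = 28.
All other subsets cost ≥ 27. Minimum total cost: 26.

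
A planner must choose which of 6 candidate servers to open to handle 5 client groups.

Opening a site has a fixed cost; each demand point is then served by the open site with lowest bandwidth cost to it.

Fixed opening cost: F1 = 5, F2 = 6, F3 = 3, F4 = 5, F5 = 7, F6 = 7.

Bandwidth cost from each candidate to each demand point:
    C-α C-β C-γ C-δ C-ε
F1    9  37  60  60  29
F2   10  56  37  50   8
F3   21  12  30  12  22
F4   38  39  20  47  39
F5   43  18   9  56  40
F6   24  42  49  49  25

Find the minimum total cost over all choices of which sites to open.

Open {F2, F3, F5}: assign each demand point to its cheapest open site.
  C-α→F2 10, C-β→F3 12, C-γ→F5 9, C-δ→F3 12, C-ε→F2 8
  bandwidth cost 51, fixed 16 → total 67.
Compare {F1, F2, F3, F5}: bandwidth cost 50 + fixed 21 = 71.
Compare {F2, F3, F4, F5}: bandwidth cost 51 + fixed 21 = 72.
Compare {F2, F3, F5, F6}: bandwidth cost 51 + fixed 23 = 74.
All other subsets cost ≥ 71. Minimum total cost: 67.

67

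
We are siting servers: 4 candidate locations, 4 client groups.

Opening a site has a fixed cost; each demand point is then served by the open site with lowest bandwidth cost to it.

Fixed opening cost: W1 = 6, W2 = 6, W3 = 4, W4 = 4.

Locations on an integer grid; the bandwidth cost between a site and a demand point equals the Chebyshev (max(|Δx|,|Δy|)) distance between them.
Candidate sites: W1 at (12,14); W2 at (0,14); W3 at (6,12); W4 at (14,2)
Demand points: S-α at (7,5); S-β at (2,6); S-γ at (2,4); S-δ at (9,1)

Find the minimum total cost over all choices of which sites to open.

Open {W3, W4}: assign each demand point to its cheapest open site.
  S-α→W3 7, S-β→W3 6, S-γ→W3 8, S-δ→W4 5
  bandwidth cost 26, fixed 8 → total 34.
Compare {W3}: bandwidth cost 32 + fixed 4 = 36.
Compare {W4}: bandwidth cost 36 + fixed 4 = 40.
Compare {W2, W4}: bandwidth cost 30 + fixed 10 = 40.
All other subsets cost ≥ 36. Minimum total cost: 34.

34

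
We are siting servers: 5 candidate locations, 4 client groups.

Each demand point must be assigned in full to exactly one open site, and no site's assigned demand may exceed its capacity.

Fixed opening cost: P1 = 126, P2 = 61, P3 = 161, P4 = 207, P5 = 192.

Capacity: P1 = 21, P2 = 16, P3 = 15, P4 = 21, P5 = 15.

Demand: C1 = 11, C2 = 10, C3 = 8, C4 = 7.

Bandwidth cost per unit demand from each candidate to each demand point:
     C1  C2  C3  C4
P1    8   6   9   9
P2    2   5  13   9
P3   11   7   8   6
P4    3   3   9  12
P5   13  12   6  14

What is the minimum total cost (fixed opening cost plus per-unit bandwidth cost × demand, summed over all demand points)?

Open {P2, P4}; cheapest assignment that respects the capacities:
  P2 (cap 16, load 15): C3, C4 — cost 8×13 + 7×9 = 167
  P4 (cap 21, load 21): C1, C2 — cost 11×3 + 10×3 = 63
  Shipping 230, fixed 268 → total 498.
  Any other capacity-feasible assignment to {P2, P4} ships for at least 230.
Compare {P1, P2}: its best feasible assignment gives total 502.
Compare {P1, P4}: its best feasible assignment gives total 531.
Every other set of open sites that can feasibly serve all demand totals ≥ 502 even under its best assignment. Minimum: 498.

498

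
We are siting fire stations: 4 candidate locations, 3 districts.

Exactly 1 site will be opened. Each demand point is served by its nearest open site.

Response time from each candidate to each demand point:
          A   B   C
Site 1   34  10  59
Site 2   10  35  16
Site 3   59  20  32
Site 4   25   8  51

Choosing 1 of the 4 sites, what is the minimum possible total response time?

61

Open {Site 2}.
  A→Site 2 10, B→Site 2 35, C→Site 2 16  ⇒ total 61.
Compare {Site 4}: total 84.
Compare {Site 1}: total 103.
No size-1 selection does better; minimum is 61.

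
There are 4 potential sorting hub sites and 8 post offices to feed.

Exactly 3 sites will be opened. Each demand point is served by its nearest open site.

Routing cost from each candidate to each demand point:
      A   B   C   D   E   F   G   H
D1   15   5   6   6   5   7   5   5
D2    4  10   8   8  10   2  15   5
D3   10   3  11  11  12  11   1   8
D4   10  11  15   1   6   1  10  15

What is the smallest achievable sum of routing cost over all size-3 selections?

29

Open {D2, D3, D4}.
  A→D2 4, B→D3 3, C→D2 8, D→D4 1, E→D4 6, F→D4 1, G→D3 1, H→D2 5  ⇒ total 29.
Compare {D1, D2, D3}: total 32.
Compare {D1, D2, D4}: total 32.
No size-3 selection does better; minimum is 29.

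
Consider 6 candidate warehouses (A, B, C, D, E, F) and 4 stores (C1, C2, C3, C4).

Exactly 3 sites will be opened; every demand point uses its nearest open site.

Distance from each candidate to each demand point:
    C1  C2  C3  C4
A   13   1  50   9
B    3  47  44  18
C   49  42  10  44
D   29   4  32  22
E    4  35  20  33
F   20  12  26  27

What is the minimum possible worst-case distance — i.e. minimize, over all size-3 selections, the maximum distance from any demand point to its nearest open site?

Open {A, B, C}.
  Farthest demand point is C3 at distance 10 (to C); all others are ≤ 10.
With {A, C, E} the worst case is 10.
With {A, C, D} the worst case is 13.
No size-3 selection achieves below 10.

10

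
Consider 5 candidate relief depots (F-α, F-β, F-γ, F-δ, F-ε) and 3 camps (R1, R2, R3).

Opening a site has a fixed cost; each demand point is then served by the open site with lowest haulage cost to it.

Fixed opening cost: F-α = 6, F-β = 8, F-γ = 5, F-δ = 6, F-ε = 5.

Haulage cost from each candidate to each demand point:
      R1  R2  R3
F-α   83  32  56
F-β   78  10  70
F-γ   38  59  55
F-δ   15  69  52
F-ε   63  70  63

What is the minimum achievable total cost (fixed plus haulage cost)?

Open {F-β, F-δ}: assign each demand point to its cheapest open site.
  R1→F-δ 15, R2→F-β 10, R3→F-δ 52
  haulage cost 77, fixed 14 → total 91.
Compare {F-β, F-γ, F-δ}: haulage cost 77 + fixed 19 = 96.
Compare {F-β, F-δ, F-ε}: haulage cost 77 + fixed 19 = 96.
Compare {F-α, F-β, F-δ}: haulage cost 77 + fixed 20 = 97.
All other subsets cost ≥ 96. Minimum total cost: 91.

91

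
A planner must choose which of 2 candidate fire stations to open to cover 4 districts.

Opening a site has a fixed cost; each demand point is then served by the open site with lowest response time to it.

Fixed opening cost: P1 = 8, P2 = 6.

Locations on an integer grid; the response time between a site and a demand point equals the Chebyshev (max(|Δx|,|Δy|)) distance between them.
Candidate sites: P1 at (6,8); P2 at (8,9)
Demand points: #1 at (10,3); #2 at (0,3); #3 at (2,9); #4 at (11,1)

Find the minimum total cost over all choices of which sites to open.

30

Open {P1}: assign each demand point to its cheapest open site.
  #1→P1 5, #2→P1 6, #3→P1 4, #4→P1 7
  response time 22, fixed 8 → total 30.
Compare {P2}: response time 28 + fixed 6 = 34.
Compare {P1, P2}: response time 22 + fixed 14 = 36.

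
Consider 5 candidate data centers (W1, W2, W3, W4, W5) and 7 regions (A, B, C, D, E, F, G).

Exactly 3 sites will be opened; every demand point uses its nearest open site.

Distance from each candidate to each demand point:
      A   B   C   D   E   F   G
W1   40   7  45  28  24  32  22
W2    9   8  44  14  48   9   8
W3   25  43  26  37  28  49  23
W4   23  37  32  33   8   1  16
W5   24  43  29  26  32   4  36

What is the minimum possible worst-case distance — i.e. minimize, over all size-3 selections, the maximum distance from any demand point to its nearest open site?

Open {W1, W2, W3}.
  Farthest demand point is C at distance 26 (to W3); all others are ≤ 26.
With {W1, W3, W5} the worst case is 26.
With {W2, W3, W4} the worst case is 26.
No size-3 selection achieves below 26.

26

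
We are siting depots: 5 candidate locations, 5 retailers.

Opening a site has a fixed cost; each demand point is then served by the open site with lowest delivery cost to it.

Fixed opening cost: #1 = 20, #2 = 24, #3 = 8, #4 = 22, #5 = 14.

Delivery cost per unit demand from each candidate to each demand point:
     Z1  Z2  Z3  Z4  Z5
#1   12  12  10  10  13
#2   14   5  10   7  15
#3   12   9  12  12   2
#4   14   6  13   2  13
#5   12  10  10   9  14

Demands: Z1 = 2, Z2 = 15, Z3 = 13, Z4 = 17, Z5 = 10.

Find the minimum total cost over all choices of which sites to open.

Open {#2, #3, #4}: assign each demand point to its cheapest open site.
  Z1→#3 2×12=24, Z2→#2 15×5=75, Z3→#2 13×10=130, Z4→#4 17×2=34, Z5→#3 10×2=20
  delivery cost 283, fixed 54 → total 337.
Compare {#3, #4, #5}: delivery cost 298 + fixed 44 = 342.
Compare {#1, #3, #4}: delivery cost 298 + fixed 50 = 348.
Compare {#2, #3, #4, #5}: delivery cost 283 + fixed 68 = 351.
All other subsets cost ≥ 342. Minimum total cost: 337.

337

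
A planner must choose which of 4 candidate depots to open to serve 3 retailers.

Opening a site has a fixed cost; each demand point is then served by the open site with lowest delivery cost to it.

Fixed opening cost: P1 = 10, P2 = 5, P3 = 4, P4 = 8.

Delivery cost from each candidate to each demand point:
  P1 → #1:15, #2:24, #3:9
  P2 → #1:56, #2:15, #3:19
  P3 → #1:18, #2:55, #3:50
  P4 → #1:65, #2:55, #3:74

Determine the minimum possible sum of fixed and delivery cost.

Open {P1, P2}: assign each demand point to its cheapest open site.
  #1→P1 15, #2→P2 15, #3→P1 9
  delivery cost 39, fixed 15 → total 54.
Compare {P1}: delivery cost 48 + fixed 10 = 58.
Compare {P1, P2, P3}: delivery cost 39 + fixed 19 = 58.
Compare {P2, P3}: delivery cost 52 + fixed 9 = 61.
All other subsets cost ≥ 58. Minimum total cost: 54.

54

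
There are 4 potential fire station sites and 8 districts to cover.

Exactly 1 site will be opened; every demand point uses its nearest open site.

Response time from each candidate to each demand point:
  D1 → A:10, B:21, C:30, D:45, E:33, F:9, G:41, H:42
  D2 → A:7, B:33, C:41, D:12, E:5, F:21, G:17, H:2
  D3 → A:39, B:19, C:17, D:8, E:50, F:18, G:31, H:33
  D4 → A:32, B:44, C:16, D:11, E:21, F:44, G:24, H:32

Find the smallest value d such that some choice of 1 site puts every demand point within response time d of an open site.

41

Open {D2}.
  Farthest demand point is C at response time 41 (to D2); all others are ≤ 41.
With {D4} the worst case is 44.
With {D1} the worst case is 45.
No size-1 selection achieves below 41.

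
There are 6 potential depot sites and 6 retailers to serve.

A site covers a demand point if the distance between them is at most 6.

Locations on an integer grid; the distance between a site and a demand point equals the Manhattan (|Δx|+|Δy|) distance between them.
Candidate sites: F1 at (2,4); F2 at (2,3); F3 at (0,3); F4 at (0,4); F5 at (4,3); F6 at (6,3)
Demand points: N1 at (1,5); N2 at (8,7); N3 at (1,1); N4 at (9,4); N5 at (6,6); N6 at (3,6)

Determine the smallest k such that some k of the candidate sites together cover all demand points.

2

Coverage sets (demand points within 6 of each site):
  F1: {N1, N3, N5, N6}
  F2: {N1, N3, N6}
  F3: {N1, N3, N6}
  F4: {N1, N3, N6}
  F5: {N1, N3, N4, N5, N6}
  F6: {N2, N4, N5, N6}
No single site covers all 6 demand points.
But {F1, F6} covers everything, so the minimum is 2.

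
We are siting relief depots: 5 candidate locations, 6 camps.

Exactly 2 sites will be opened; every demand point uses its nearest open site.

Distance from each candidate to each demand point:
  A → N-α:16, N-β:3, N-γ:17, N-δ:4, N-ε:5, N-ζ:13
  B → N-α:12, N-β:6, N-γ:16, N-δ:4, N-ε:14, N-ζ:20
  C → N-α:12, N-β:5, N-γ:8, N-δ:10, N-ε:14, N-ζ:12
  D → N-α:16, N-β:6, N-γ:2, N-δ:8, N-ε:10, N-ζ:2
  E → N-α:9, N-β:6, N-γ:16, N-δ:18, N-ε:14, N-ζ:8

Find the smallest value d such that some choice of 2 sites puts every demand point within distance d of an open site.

10

Open {D, E}.
  Farthest demand point is N-ε at distance 10 (to D); all others are ≤ 10.
With {A, C} the worst case is 12.
With {B, D} the worst case is 12.
No size-2 selection achieves below 10.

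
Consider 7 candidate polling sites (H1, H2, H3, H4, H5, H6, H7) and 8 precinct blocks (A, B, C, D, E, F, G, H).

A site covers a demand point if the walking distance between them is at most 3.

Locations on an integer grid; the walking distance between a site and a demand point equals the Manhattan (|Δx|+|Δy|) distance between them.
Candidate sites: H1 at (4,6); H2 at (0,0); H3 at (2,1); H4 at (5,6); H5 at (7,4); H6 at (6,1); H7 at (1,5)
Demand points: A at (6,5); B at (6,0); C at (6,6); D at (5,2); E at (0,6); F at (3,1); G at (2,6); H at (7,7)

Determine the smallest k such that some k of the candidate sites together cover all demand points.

3

Coverage sets (demand points within 3 of each site):
  H1: {A, C, G}
  H2: {}
  H3: {F}
  H4: {A, C, G, H}
  H5: {A, C, H}
  H6: {B, D, F}
  H7: {E, G}
No 2 sites suffice: every size-2 union leaves at least one demand point uncovered.
But {H4, H6, H7} covers everything, so the minimum is 3.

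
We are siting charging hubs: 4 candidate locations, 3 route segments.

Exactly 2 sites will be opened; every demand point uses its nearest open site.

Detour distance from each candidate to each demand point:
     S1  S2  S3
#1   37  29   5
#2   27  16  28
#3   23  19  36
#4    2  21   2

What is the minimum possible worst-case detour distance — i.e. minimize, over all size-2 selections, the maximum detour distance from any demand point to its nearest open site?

16

Open {#2, #4}.
  Farthest demand point is S2 at detour distance 16 (to #2); all others are ≤ 16.
With {#3, #4} the worst case is 19.
With {#1, #4} the worst case is 21.
No size-2 selection achieves below 16.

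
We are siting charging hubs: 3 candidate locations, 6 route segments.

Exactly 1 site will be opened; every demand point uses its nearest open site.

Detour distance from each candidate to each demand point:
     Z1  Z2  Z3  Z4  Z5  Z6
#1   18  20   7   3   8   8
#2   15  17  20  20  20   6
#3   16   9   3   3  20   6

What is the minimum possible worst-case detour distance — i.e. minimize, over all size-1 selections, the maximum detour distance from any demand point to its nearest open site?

Open {#1}.
  Farthest demand point is Z2 at detour distance 20 (to #1); all others are ≤ 20.
With {#2} the worst case is 20.
With {#3} the worst case is 20.
No size-1 selection achieves below 20.

20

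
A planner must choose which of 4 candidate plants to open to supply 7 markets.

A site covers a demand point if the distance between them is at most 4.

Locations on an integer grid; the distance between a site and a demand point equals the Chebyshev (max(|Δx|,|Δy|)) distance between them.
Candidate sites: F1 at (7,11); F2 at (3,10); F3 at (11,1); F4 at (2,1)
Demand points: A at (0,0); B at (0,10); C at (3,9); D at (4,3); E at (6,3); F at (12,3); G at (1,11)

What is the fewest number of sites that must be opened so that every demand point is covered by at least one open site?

3

Coverage sets (demand points within 4 of each site):
  F1: {C}
  F2: {B, C, G}
  F3: {F}
  F4: {A, D, E}
No 2 sites suffice: every size-2 union leaves at least one demand point uncovered.
But {F2, F3, F4} covers everything, so the minimum is 3.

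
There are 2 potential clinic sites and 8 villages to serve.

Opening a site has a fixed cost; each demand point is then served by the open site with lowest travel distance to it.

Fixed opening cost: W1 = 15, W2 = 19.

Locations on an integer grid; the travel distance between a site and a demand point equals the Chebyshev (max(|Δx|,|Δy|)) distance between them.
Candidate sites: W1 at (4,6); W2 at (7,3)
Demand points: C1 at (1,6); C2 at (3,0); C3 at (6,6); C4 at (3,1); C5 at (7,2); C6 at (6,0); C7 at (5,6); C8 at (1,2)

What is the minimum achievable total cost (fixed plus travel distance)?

Open {W1}: assign each demand point to its cheapest open site.
  C1→W1 3, C2→W1 6, C3→W1 2, C4→W1 5, C5→W1 4, C6→W1 6, C7→W1 1, C8→W1 4
  travel distance 31, fixed 15 → total 46.
Compare {W2}: travel distance 30 + fixed 19 = 49.
Compare {W1, W2}: travel distance 22 + fixed 34 = 56.

46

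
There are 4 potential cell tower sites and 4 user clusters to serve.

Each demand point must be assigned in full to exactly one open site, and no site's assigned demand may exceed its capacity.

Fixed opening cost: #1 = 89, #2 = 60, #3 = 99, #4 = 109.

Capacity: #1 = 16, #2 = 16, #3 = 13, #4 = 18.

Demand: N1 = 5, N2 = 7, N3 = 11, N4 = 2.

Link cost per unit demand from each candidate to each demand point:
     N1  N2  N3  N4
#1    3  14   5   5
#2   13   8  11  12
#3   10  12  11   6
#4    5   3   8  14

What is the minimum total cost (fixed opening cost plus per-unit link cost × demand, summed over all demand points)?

299

Open {#1, #2}; cheapest assignment that respects the capacities:
  #1 (cap 16, load 16): N1, N3 — cost 5×3 + 11×5 = 70
  #2 (cap 16, load 9): N2, N4 — cost 7×8 + 2×12 = 80
  Shipping 150, fixed 149 → total 299.
  Any other capacity-feasible assignment to {#1, #2} ships for at least 150.
Compare {#1, #4}: its best feasible assignment gives total 309.
Compare {#1, #3}: its best feasible assignment gives total 354.
Every other set of open sites that can feasibly serve all demand totals ≥ 309 even under its best assignment. Minimum: 299.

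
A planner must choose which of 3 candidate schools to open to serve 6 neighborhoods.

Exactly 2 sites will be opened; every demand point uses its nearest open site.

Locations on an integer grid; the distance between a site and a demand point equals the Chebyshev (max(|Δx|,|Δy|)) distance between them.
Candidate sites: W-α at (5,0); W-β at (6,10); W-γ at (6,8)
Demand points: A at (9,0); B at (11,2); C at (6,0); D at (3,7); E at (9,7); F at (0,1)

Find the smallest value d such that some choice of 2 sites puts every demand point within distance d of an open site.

6

Open {W-α, W-β}.
  Farthest demand point is B at distance 6 (to W-α); all others are ≤ 6.
With {W-α, W-γ} the worst case is 6.
With {W-β, W-γ} the worst case is 8.
No size-2 selection achieves below 6.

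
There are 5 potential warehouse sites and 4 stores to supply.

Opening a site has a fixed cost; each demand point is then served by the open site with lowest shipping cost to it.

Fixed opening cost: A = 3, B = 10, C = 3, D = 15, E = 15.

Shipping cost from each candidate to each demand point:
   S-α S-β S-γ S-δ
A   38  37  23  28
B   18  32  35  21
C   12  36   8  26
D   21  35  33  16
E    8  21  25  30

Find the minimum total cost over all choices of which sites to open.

81

Open {C, E}: assign each demand point to its cheapest open site.
  S-α→E 8, S-β→E 21, S-γ→C 8, S-δ→C 26
  shipping cost 63, fixed 18 → total 81.
Compare {A, C, E}: shipping cost 63 + fixed 21 = 84.
Compare {C}: shipping cost 82 + fixed 3 = 85.
Compare {B, C}: shipping cost 73 + fixed 13 = 86.
All other subsets cost ≥ 84. Minimum total cost: 81.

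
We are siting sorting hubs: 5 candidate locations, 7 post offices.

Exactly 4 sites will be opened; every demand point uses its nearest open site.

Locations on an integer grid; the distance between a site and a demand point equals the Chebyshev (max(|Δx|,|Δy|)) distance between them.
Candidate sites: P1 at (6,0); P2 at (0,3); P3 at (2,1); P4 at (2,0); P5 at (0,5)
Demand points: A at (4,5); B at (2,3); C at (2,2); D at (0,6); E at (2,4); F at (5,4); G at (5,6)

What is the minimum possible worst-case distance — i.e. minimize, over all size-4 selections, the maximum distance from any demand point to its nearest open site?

5

Open {P1, P2, P3, P4}.
  Farthest demand point is G at distance 5 (to P2); all others are ≤ 5.
With {P1, P2, P3, P5} the worst case is 5.
With {P1, P2, P4, P5} the worst case is 5.
No size-4 selection achieves below 5.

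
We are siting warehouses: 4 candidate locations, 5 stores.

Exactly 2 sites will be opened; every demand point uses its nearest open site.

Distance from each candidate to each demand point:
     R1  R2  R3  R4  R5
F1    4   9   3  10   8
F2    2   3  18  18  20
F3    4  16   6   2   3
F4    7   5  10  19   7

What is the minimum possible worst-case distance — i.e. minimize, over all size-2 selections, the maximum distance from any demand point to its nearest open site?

Open {F2, F3}.
  Farthest demand point is R3 at distance 6 (to F3); all others are ≤ 6.
With {F3, F4} the worst case is 6.
With {F1, F3} the worst case is 9.
No size-2 selection achieves below 6.

6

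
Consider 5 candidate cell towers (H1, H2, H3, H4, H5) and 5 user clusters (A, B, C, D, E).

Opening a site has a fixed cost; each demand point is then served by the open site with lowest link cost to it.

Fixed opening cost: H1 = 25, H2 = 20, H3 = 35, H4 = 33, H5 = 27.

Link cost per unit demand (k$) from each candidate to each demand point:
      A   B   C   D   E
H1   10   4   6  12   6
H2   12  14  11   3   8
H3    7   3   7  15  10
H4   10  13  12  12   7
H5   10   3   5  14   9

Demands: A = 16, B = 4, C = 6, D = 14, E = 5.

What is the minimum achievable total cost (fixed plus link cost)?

303

Open {H2, H3}: assign each demand point to its cheapest open site.
  A→H3 16×7=112, B→H3 4×3=12, C→H3 6×7=42, D→H2 14×3=42, E→H2 5×8=40
  link cost 248, fixed 55 → total 303.
Compare {H1, H2, H3}: link cost 232 + fixed 80 = 312.
Compare {H2, H3, H5}: link cost 236 + fixed 82 = 318.
Compare {H1, H2}: link cost 284 + fixed 45 = 329.
All other subsets cost ≥ 312. Minimum total cost: 303.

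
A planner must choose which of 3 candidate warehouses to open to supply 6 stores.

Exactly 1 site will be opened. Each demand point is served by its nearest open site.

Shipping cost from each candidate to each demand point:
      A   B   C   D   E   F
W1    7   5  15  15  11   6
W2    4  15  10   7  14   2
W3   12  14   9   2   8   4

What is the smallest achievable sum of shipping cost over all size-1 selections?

49

Open {W3}.
  A→W3 12, B→W3 14, C→W3 9, D→W3 2, E→W3 8, F→W3 4  ⇒ total 49.
Compare {W2}: total 52.
Compare {W1}: total 59.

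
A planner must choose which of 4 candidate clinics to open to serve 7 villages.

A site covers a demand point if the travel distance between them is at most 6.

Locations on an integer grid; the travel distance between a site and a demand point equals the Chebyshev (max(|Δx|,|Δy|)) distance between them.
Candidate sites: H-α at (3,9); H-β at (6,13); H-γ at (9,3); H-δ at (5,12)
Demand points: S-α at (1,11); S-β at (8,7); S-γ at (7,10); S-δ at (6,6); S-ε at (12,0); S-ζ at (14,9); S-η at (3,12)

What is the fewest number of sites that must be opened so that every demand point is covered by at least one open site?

Coverage sets (demand points within 6 of each site):
  H-α: {S-α, S-β, S-γ, S-δ, S-η}
  H-β: {S-α, S-β, S-γ, S-η}
  H-γ: {S-β, S-δ, S-ε, S-ζ}
  H-δ: {S-α, S-β, S-γ, S-δ, S-η}
No single site covers all 7 demand points.
But {H-α, H-γ} covers everything, so the minimum is 2.

2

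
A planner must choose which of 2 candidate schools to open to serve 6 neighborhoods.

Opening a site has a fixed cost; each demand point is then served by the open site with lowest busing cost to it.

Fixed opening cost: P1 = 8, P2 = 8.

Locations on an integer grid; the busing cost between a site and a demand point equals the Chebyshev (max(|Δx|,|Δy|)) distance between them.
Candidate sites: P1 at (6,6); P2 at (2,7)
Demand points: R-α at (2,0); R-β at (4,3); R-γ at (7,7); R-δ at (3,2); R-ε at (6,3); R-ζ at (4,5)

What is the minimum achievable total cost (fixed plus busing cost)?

Open {P1}: assign each demand point to its cheapest open site.
  R-α→P1 6, R-β→P1 3, R-γ→P1 1, R-δ→P1 4, R-ε→P1 3, R-ζ→P1 2
  busing cost 19, fixed 8 → total 27.
Compare {P2}: busing cost 27 + fixed 8 = 35.
Compare {P1, P2}: busing cost 19 + fixed 16 = 35.

27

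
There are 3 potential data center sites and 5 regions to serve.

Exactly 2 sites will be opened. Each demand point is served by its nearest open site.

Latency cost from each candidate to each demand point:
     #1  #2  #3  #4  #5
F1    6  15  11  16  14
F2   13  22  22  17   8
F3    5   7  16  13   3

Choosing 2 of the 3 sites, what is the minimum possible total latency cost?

Open {F1, F3}.
  #1→F3 5, #2→F3 7, #3→F1 11, #4→F3 13, #5→F3 3  ⇒ total 39.
Compare {F2, F3}: total 44.
Compare {F1, F2}: total 56.

39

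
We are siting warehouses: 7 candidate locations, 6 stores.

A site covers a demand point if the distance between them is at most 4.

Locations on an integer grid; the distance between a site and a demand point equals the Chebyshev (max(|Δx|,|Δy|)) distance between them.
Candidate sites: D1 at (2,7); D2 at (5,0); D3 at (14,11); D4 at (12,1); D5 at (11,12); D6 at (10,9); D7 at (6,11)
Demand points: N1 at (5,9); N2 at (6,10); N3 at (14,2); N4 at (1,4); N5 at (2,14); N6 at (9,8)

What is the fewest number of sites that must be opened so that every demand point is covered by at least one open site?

3

Coverage sets (demand points within 4 of each site):
  D1: {N1, N2, N4}
  D2: {N4}
  D3: {}
  D4: {N3}
  D5: {N6}
  D6: {N2, N6}
  D7: {N1, N2, N5, N6}
No 2 sites suffice: every size-2 union leaves at least one demand point uncovered.
But {D1, D4, D7} covers everything, so the minimum is 3.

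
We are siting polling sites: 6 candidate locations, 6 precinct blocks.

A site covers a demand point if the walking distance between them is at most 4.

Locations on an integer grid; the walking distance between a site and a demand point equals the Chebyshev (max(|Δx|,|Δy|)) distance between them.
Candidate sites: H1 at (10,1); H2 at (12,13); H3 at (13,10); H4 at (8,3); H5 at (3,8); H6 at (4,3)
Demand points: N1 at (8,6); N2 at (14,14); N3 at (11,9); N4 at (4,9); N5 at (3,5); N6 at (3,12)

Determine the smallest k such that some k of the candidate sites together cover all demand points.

3

Coverage sets (demand points within 4 of each site):
  H1: {}
  H2: {N2, N3}
  H3: {N2, N3}
  H4: {N1}
  H5: {N4, N5, N6}
  H6: {N1, N5}
No 2 sites suffice: every size-2 union leaves at least one demand point uncovered.
But {H2, H4, H5} covers everything, so the minimum is 3.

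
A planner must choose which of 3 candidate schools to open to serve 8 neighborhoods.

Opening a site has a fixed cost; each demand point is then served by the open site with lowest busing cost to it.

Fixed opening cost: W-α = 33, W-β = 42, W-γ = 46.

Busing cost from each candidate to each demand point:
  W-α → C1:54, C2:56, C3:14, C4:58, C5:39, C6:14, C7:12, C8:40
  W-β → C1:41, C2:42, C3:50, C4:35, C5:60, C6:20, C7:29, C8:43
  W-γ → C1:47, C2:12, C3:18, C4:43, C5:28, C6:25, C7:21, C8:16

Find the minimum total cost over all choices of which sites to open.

256

Open {W-γ}: assign each demand point to its cheapest open site.
  C1→W-γ 47, C2→W-γ 12, C3→W-γ 18, C4→W-γ 43, C5→W-γ 28, C6→W-γ 25, C7→W-γ 21, C8→W-γ 16
  busing cost 210, fixed 46 → total 256.
Compare {W-α, W-γ}: busing cost 186 + fixed 79 = 265.
Compare {W-β, W-γ}: busing cost 191 + fixed 88 = 279.
Compare {W-α, W-β, W-γ}: busing cost 172 + fixed 121 = 293.
All other subsets cost ≥ 265. Minimum total cost: 256.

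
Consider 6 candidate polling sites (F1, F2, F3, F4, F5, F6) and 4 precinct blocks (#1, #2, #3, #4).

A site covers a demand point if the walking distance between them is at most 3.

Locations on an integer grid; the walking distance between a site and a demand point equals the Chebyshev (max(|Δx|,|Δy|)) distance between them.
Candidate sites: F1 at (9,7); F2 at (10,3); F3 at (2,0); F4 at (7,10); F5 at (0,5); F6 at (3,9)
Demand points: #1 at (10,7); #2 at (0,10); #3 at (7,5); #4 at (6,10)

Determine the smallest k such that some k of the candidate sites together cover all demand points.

Coverage sets (demand points within 3 of each site):
  F1: {#1, #3, #4}
  F2: {#3}
  F3: {}
  F4: {#1, #4}
  F5: {}
  F6: {#2, #4}
No single site covers all 4 demand points.
But {F1, F6} covers everything, so the minimum is 2.

2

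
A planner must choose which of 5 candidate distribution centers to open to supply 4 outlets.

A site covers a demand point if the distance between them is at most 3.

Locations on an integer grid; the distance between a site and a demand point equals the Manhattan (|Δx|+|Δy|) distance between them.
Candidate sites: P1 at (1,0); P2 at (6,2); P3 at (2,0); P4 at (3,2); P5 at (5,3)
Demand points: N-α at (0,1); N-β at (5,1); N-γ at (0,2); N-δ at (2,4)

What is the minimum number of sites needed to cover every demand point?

2

Coverage sets (demand points within 3 of each site):
  P1: {N-α, N-γ}
  P2: {N-β}
  P3: {N-α}
  P4: {N-β, N-γ, N-δ}
  P5: {N-β}
No single site covers all 4 demand points.
But {P1, P4} covers everything, so the minimum is 2.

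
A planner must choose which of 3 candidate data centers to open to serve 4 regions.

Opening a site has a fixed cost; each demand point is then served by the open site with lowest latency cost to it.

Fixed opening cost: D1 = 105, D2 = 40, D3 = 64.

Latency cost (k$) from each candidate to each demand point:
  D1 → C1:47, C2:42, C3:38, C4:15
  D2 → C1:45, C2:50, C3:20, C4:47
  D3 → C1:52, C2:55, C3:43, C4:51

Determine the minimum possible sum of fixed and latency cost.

202

Open {D2}: assign each demand point to its cheapest open site.
  C1→D2 45, C2→D2 50, C3→D2 20, C4→D2 47
  latency cost 162, fixed 40 → total 202.
Compare {D1}: latency cost 142 + fixed 105 = 247.
Compare {D3}: latency cost 201 + fixed 64 = 265.
Compare {D2, D3}: latency cost 162 + fixed 104 = 266.
All other subsets cost ≥ 247. Minimum total cost: 202.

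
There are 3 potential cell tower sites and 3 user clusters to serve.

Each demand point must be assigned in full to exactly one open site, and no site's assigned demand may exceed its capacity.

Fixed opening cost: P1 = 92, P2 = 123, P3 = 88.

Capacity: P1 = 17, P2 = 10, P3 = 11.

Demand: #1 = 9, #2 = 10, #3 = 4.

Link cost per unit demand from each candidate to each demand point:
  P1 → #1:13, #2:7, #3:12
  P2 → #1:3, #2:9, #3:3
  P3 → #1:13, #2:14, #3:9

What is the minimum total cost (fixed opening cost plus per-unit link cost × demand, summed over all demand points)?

Open {P1, P2}; cheapest assignment that respects the capacities:
  P1 (cap 17, load 14): #2, #3 — cost 10×7 + 4×12 = 118
  P2 (cap 10, load 9): #1 — cost 9×3 = 27
  Shipping 145, fixed 215 → total 360.
  Any other capacity-feasible assignment to {P1, P2} ships for at least 145.
Compare {P1, P3}: its best feasible assignment gives total 415.
Compare {P1, P2, P3}: its best feasible assignment gives total 436.
Every other set of open sites that can feasibly serve all demand totals ≥ 415 even under its best assignment. Minimum: 360.

360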